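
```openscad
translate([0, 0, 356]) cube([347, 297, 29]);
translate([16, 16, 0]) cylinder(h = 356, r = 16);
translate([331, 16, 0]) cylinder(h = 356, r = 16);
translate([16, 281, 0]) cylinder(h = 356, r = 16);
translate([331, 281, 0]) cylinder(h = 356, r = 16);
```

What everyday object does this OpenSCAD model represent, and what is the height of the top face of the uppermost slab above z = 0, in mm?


A stool. The seat height is 385 mm.

A 347×297×29 slab at z = 356 on four corner cylinders — a stool. The seat top is 356 + 29 = 385 mm.


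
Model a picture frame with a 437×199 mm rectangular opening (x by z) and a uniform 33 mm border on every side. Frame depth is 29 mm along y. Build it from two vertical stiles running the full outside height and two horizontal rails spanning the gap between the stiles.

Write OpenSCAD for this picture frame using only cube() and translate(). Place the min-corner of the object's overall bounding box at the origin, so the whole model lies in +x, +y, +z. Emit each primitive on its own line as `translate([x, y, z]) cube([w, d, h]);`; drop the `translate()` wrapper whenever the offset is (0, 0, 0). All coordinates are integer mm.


cube([33, 29, 265]);
translate([470, 0, 0]) cube([33, 29, 265]);
translate([33, 0, 0]) cube([437, 29, 33]);
translate([33, 0, 232]) cube([437, 29, 33]);


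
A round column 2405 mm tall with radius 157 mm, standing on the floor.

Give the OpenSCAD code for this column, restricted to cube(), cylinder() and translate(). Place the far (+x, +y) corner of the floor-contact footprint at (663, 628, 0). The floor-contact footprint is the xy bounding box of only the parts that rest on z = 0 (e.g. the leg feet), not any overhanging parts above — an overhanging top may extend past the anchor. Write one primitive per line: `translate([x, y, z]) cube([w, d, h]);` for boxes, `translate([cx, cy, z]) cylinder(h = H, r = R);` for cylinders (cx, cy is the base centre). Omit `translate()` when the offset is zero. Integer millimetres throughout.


translate([506, 471, 0]) cylinder(h = 2405, r = 157);


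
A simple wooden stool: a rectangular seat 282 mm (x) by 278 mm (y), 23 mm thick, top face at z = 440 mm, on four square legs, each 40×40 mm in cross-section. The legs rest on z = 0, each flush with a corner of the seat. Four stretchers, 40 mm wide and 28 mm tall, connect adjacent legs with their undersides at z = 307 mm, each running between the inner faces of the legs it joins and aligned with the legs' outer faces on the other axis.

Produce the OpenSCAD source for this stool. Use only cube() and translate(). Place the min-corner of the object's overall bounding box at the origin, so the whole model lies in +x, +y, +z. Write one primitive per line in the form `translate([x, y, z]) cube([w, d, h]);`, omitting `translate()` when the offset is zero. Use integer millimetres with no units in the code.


translate([0, 0, 417]) cube([282, 278, 23]);
cube([40, 40, 417]);
translate([242, 0, 0]) cube([40, 40, 417]);
translate([0, 238, 0]) cube([40, 40, 417]);
translate([242, 238, 0]) cube([40, 40, 417]);
translate([40, 0, 307]) cube([202, 40, 28]);
translate([40, 238, 307]) cube([202, 40, 28]);
translate([0, 40, 307]) cube([40, 198, 28]);
translate([242, 40, 307]) cube([40, 198, 28]);


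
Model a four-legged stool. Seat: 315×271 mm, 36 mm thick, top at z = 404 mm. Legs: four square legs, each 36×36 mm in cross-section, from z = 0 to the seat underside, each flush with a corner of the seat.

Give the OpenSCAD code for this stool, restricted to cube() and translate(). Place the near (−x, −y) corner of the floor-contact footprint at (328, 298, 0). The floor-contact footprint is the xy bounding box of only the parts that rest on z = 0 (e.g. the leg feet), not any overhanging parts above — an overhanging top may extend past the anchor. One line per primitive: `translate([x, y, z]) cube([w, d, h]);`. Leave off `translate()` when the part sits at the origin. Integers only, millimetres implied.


translate([328, 298, 368]) cube([315, 271, 36]);
translate([328, 298, 0]) cube([36, 36, 368]);
translate([607, 298, 0]) cube([36, 36, 368]);
translate([328, 533, 0]) cube([36, 36, 368]);
translate([607, 533, 0]) cube([36, 36, 368]);


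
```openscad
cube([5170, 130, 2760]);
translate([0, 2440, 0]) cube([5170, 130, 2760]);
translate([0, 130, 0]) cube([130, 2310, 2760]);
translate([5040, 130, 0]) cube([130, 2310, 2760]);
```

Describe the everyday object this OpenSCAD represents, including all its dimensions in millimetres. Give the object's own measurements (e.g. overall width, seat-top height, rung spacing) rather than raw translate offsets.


The wall frame of a small rectangular building: four walls, each 2760 mm tall and 130 mm thick, enclosing a footprint 5170 mm (x) by 2570 mm (y) outside-to-outside, with no floor or roof. The front and back walls (the −y and +y sides) span the full width; the two side walls fit between them.


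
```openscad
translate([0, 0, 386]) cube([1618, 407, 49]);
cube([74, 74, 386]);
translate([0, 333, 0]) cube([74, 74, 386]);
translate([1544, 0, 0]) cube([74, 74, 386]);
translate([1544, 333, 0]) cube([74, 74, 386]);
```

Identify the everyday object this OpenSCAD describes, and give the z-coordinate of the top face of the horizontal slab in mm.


A bench. The seat-top height is 435 mm.

A long slab on four corner posts — a bench. The slab sits at z = 386 with thickness 49, so the top is 386 + 49 = 435 mm.


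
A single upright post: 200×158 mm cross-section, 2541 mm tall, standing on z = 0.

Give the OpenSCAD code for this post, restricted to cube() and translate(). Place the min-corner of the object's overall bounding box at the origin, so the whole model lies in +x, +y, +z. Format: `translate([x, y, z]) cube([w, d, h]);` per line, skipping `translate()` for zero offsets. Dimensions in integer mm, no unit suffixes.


cube([200, 158, 2541]);


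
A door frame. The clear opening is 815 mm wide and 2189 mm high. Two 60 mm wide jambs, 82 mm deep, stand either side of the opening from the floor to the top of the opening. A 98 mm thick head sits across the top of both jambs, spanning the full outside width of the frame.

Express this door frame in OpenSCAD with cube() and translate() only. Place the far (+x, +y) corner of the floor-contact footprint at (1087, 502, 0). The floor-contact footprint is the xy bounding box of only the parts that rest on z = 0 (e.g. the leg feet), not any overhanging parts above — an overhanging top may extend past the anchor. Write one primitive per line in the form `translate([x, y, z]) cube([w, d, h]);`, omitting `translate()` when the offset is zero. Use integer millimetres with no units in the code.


translate([152, 420, 0]) cube([60, 82, 2189]);
translate([1027, 420, 0]) cube([60, 82, 2189]);
translate([152, 420, 2189]) cube([935, 82, 98]);


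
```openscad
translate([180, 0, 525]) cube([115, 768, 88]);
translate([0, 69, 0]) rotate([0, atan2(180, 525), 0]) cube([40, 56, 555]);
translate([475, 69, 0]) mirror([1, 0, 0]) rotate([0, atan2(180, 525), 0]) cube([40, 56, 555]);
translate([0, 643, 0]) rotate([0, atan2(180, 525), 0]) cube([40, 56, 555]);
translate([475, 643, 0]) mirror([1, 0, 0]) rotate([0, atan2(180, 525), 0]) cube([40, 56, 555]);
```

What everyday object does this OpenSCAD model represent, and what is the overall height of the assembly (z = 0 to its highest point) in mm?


A sawhorse. The overall height is 613 mm.

A beam across two mirrored pairs of raked legs — a sawhorse. The beam's underside is at z = 525 (matching the legs' vertical rise in atan2(180, 525)) and the beam is 88 mm tall, so its top is at 525 + 88 = 613 mm. The raked legs top out at the beam's underside, so that is the highest point.


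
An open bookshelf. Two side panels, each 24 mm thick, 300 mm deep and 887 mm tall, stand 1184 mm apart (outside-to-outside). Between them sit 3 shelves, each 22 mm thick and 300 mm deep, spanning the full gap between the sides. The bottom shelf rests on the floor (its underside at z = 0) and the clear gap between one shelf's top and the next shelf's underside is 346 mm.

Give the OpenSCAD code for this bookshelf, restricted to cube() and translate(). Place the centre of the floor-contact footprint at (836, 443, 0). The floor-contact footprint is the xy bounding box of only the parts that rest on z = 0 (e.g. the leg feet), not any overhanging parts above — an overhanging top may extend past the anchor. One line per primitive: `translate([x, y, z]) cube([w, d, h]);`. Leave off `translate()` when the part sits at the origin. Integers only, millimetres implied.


translate([244, 293, 0]) cube([24, 300, 887]);
translate([1404, 293, 0]) cube([24, 300, 887]);
translate([268, 293, 0]) cube([1136, 300, 22]);
translate([268, 293, 368]) cube([1136, 300, 22]);
translate([268, 293, 736]) cube([1136, 300, 22]);


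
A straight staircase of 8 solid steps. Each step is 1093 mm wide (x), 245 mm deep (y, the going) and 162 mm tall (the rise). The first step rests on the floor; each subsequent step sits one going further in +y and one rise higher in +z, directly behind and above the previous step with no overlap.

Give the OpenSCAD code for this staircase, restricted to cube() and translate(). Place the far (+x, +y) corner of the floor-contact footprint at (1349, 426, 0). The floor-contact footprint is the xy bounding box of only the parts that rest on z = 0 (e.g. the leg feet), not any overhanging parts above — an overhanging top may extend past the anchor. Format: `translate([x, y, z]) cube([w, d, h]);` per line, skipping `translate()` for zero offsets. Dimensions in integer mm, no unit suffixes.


translate([256, 181, 0]) cube([1093, 245, 162]);
translate([256, 426, 162]) cube([1093, 245, 162]);
translate([256, 671, 324]) cube([1093, 245, 162]);
translate([256, 916, 486]) cube([1093, 245, 162]);
translate([256, 1161, 648]) cube([1093, 245, 162]);
translate([256, 1406, 810]) cube([1093, 245, 162]);
translate([256, 1651, 972]) cube([1093, 245, 162]);
translate([256, 1896, 1134]) cube([1093, 245, 162]);


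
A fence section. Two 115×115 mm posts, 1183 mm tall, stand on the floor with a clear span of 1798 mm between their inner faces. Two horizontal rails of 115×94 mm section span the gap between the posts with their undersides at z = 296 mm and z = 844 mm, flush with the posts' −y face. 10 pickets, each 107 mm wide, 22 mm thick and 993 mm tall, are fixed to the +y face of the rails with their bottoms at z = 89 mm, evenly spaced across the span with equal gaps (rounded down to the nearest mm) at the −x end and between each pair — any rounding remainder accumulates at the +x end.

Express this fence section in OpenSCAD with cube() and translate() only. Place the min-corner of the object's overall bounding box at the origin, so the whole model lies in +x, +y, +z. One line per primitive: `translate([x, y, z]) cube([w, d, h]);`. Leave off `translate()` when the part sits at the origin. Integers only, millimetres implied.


cube([115, 115, 1183]);
translate([1913, 0, 0]) cube([115, 115, 1183]);
translate([115, 0, 296]) cube([1798, 115, 94]);
translate([115, 0, 844]) cube([1798, 115, 94]);
translate([181, 115, 89]) cube([107, 22, 993]);
translate([354, 115, 89]) cube([107, 22, 993]);
translate([527, 115, 89]) cube([107, 22, 993]);
translate([700, 115, 89]) cube([107, 22, 993]);
translate([873, 115, 89]) cube([107, 22, 993]);
translate([1046, 115, 89]) cube([107, 22, 993]);
translate([1219, 115, 89]) cube([107, 22, 993]);
translate([1392, 115, 89]) cube([107, 22, 993]);
translate([1565, 115, 89]) cube([107, 22, 993]);
translate([1738, 115, 89]) cube([107, 22, 993]);


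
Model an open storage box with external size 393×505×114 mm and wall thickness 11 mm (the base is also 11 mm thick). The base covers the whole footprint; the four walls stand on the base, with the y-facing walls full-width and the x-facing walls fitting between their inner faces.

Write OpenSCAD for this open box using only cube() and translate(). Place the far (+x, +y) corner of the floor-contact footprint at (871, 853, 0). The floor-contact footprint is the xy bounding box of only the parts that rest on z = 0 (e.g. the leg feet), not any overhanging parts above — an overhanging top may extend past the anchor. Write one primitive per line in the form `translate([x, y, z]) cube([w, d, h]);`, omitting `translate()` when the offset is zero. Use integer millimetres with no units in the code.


translate([478, 348, 0]) cube([393, 505, 11]);
translate([478, 348, 11]) cube([393, 11, 103]);
translate([478, 842, 11]) cube([393, 11, 103]);
translate([478, 359, 11]) cube([11, 483, 103]);
translate([860, 359, 11]) cube([11, 483, 103]);


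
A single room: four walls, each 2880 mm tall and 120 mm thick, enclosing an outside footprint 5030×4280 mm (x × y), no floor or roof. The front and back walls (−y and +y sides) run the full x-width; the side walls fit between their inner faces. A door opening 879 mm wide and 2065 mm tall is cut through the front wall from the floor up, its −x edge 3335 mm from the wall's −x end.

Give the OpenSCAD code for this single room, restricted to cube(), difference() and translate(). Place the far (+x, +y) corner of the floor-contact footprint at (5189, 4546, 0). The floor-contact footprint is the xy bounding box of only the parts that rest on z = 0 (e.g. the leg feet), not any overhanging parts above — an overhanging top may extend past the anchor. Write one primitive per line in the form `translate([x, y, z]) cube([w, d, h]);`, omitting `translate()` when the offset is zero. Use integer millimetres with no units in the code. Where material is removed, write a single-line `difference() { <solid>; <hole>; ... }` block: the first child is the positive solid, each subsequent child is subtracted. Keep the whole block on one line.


difference() { translate([159, 266, 0]) cube([5030, 120, 2880]); translate([3494, 266, 0]) cube([879, 120, 2065]); }
translate([159, 4426, 0]) cube([5030, 120, 2880]);
translate([159, 386, 0]) cube([120, 4040, 2880]);
translate([5069, 386, 0]) cube([120, 4040, 2880]);


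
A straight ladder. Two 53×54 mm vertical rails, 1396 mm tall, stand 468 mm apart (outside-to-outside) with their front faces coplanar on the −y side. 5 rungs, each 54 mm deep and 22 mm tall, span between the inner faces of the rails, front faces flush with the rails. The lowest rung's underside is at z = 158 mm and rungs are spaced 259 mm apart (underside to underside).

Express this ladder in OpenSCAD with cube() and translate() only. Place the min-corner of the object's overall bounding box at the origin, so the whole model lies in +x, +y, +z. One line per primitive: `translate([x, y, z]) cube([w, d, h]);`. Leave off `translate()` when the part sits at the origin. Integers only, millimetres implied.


cube([53, 54, 1396]);
translate([415, 0, 0]) cube([53, 54, 1396]);
translate([53, 0, 158]) cube([362, 54, 22]);
translate([53, 0, 417]) cube([362, 54, 22]);
translate([53, 0, 676]) cube([362, 54, 22]);
translate([53, 0, 935]) cube([362, 54, 22]);
translate([53, 0, 1194]) cube([362, 54, 22]);


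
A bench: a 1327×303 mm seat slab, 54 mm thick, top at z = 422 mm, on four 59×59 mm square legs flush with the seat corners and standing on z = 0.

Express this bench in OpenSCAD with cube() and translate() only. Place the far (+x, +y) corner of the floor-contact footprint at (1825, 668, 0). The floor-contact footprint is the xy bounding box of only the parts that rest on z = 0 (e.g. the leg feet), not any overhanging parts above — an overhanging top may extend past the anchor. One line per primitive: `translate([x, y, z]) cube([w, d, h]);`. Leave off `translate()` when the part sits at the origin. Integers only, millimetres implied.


// leg_h = 422 − 54 = 368
translate([498, 365, 368]) cube([1327, 303, 54]);
translate([498, 365, 0]) cube([59, 59, 368]);
translate([498, 609, 0]) cube([59, 59, 368]);
translate([1766, 365, 0]) cube([59, 59, 368]);
translate([1766, 609, 0]) cube([59, 59, 368]);


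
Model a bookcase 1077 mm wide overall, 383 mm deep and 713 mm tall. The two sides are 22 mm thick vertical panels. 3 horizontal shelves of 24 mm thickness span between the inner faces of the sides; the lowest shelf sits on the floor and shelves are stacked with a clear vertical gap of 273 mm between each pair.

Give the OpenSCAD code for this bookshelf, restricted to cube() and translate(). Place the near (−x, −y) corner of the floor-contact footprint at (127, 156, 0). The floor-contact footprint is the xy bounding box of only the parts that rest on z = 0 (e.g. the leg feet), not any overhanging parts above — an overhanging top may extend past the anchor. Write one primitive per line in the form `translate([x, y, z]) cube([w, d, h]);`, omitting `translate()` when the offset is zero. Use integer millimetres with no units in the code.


translate([127, 156, 0]) cube([22, 383, 713]);
translate([1182, 156, 0]) cube([22, 383, 713]);
translate([149, 156, 0]) cube([1033, 383, 24]);
translate([149, 156, 297]) cube([1033, 383, 24]);
translate([149, 156, 594]) cube([1033, 383, 24]);


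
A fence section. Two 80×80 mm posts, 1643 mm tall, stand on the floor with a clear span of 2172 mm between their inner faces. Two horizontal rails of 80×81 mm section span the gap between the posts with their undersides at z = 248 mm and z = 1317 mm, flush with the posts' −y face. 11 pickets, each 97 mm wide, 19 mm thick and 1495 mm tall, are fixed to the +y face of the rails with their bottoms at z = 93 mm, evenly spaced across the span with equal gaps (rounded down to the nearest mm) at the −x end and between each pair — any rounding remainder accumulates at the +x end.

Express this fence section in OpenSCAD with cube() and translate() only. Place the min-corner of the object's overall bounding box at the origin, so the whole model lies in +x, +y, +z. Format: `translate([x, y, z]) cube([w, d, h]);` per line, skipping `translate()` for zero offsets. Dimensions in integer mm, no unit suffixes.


cube([80, 80, 1643]);
translate([2252, 0, 0]) cube([80, 80, 1643]);
translate([80, 0, 248]) cube([2172, 80, 81]);
translate([80, 0, 1317]) cube([2172, 80, 81]);
translate([172, 80, 93]) cube([97, 19, 1495]);
translate([361, 80, 93]) cube([97, 19, 1495]);
translate([550, 80, 93]) cube([97, 19, 1495]);
translate([739, 80, 93]) cube([97, 19, 1495]);
translate([928, 80, 93]) cube([97, 19, 1495]);
translate([1117, 80, 93]) cube([97, 19, 1495]);
translate([1306, 80, 93]) cube([97, 19, 1495]);
translate([1495, 80, 93]) cube([97, 19, 1495]);
translate([1684, 80, 93]) cube([97, 19, 1495]);
translate([1873, 80, 93]) cube([97, 19, 1495]);
translate([2062, 80, 93]) cube([97, 19, 1495]);


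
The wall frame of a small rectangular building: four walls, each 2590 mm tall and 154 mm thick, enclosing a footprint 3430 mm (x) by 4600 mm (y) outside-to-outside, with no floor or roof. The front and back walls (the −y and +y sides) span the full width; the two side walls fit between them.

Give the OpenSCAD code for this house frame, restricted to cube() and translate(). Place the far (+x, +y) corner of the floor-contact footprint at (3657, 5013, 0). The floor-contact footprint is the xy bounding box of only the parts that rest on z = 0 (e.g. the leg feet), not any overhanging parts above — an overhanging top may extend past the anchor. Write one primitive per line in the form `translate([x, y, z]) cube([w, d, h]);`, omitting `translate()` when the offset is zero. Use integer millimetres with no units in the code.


translate([227, 413, 0]) cube([3430, 154, 2590]);
translate([227, 4859, 0]) cube([3430, 154, 2590]);
translate([227, 567, 0]) cube([154, 4292, 2590]);
translate([3503, 567, 0]) cube([154, 4292, 2590]);


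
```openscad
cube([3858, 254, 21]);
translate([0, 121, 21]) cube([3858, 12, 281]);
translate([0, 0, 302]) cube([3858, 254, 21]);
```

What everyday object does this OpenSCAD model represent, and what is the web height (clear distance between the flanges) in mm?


An I-beam. The web height is 281 mm.

Two wide flanges with a thin centred web — an I-beam. Overall 323 mm minus two 21 mm flanges gives a web of 323 − 2·21 = 281 mm.


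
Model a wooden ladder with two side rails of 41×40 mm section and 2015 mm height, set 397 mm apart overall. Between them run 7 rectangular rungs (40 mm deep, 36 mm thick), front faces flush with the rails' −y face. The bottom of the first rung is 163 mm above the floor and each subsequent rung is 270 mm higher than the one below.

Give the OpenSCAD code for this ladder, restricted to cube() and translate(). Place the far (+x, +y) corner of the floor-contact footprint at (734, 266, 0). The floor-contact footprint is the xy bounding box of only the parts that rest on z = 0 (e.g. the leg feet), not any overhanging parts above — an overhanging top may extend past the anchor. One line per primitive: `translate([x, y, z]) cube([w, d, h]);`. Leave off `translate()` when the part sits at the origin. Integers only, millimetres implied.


translate([337, 226, 0]) cube([41, 40, 2015]);
translate([693, 226, 0]) cube([41, 40, 2015]);
translate([378, 226, 163]) cube([315, 40, 36]);
translate([378, 226, 433]) cube([315, 40, 36]);
translate([378, 226, 703]) cube([315, 40, 36]);
translate([378, 226, 973]) cube([315, 40, 36]);
translate([378, 226, 1243]) cube([315, 40, 36]);
translate([378, 226, 1513]) cube([315, 40, 36]);
translate([378, 226, 1783]) cube([315, 40, 36]);


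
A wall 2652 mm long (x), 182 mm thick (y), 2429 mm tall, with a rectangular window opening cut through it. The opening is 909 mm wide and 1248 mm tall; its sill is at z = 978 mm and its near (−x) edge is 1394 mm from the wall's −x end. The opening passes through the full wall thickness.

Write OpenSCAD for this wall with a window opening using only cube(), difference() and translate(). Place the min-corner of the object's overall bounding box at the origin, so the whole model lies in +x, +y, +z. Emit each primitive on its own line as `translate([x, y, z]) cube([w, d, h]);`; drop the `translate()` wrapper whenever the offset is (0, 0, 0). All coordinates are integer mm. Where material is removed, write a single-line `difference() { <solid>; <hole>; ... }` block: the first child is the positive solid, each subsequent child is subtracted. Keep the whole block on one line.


difference() { cube([2652, 182, 2429]); translate([1394, 0, 978]) cube([909, 182, 1248]); }


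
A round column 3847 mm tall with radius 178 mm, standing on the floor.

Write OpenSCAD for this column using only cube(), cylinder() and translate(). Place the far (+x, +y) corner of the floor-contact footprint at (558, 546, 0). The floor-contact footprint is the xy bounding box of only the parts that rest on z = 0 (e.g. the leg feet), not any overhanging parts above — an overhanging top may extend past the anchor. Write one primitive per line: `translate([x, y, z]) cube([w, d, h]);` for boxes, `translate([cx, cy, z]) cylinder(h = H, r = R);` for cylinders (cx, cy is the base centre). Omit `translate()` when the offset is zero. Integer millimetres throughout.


translate([380, 368, 0]) cylinder(h = 3847, r = 178);


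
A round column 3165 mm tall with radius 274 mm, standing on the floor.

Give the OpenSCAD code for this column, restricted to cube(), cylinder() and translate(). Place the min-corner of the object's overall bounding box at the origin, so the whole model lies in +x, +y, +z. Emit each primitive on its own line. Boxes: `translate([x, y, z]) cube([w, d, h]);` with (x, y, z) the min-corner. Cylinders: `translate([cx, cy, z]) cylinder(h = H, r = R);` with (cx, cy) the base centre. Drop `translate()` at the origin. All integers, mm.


translate([274, 274, 0]) cylinder(h = 3165, r = 274);


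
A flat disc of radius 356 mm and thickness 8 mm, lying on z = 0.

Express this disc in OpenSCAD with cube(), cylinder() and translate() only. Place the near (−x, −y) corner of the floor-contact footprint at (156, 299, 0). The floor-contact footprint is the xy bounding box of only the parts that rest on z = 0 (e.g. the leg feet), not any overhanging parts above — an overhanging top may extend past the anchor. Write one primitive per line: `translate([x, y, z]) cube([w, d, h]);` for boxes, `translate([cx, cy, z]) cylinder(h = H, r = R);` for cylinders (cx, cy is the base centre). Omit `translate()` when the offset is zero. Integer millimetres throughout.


translate([512, 655, 0]) cylinder(h = 8, r = 356);


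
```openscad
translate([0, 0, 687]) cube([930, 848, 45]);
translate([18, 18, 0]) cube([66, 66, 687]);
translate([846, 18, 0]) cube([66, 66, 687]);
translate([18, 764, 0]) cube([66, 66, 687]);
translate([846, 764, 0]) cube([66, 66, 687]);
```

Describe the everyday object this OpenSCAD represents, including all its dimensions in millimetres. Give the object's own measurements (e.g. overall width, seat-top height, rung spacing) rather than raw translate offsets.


A rectangular dining table. The top is 930×848×45 mm with its upper surface at z = 732 mm. It stands on four 66×66 mm square legs, each inset 18 mm from the nearest pair of top edges, running from the floor to the underside of the top.


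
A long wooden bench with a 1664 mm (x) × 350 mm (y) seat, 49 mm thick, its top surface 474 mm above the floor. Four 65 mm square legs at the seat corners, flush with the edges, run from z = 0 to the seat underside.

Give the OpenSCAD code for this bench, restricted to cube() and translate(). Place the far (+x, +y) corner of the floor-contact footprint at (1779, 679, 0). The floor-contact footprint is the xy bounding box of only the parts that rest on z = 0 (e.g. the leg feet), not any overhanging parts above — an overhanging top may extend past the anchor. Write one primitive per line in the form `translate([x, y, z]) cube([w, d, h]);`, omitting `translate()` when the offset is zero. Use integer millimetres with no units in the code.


translate([115, 329, 425]) cube([1664, 350, 49]);
translate([115, 329, 0]) cube([65, 65, 425]);
translate([115, 614, 0]) cube([65, 65, 425]);
translate([1714, 329, 0]) cube([65, 65, 425]);
translate([1714, 614, 0]) cube([65, 65, 425]);


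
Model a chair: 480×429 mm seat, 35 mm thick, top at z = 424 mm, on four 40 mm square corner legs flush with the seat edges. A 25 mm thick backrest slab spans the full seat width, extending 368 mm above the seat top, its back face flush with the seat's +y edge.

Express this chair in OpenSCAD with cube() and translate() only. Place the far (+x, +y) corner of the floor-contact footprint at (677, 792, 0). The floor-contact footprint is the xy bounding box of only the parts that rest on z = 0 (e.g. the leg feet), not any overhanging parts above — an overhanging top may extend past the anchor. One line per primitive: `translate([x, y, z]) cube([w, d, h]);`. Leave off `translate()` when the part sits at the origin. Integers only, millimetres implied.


// leg_h = 424 - 35 = 389
translate([197, 363, 389]) cube([480, 429, 35]);
translate([197, 363, 0]) cube([40, 40, 389]);
translate([637, 363, 0]) cube([40, 40, 389]);
translate([197, 752, 0]) cube([40, 40, 389]);
translate([637, 752, 0]) cube([40, 40, 389]);
translate([197, 767, 424]) cube([480, 25, 368]);


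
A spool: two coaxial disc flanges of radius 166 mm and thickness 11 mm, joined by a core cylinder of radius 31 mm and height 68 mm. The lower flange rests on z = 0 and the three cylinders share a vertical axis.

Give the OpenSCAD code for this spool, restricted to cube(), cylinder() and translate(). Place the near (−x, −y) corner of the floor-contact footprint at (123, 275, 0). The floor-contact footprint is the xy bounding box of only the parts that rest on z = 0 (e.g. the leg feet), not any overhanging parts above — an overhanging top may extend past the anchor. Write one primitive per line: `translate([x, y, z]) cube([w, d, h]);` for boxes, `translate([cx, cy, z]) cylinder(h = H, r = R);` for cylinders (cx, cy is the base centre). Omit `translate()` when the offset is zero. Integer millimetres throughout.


translate([289, 441, 0]) cylinder(h = 11, r = 166);
translate([289, 441, 11]) cylinder(h = 68, r = 31);
translate([289, 441, 79]) cylinder(h = 11, r = 166);


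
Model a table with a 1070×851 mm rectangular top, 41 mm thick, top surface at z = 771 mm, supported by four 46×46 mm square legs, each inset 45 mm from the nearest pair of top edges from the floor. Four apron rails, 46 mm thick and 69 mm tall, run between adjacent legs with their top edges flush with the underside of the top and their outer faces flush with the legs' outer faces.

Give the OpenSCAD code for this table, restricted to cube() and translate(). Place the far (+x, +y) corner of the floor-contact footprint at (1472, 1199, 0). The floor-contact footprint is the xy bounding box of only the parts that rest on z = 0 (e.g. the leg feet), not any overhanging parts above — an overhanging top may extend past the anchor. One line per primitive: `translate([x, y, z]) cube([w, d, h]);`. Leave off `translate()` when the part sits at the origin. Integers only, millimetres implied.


translate([447, 393, 730]) cube([1070, 851, 41]);
translate([492, 438, 0]) cube([46, 46, 730]);
translate([1426, 438, 0]) cube([46, 46, 730]);
translate([492, 1153, 0]) cube([46, 46, 730]);
translate([1426, 1153, 0]) cube([46, 46, 730]);
translate([538, 438, 661]) cube([888, 46, 69]);
translate([538, 1153, 661]) cube([888, 46, 69]);
translate([492, 484, 661]) cube([46, 669, 69]);
translate([1426, 484, 661]) cube([46, 669, 69]);


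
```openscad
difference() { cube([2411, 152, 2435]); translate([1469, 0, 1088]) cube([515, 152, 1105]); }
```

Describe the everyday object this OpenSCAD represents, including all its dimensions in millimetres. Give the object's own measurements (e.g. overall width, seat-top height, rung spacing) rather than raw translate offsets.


A wall 2411 mm long (x), 152 mm thick (y), 2435 mm tall, with a rectangular window opening cut through it. The opening is 515 mm wide and 1105 mm tall; its sill is at z = 1088 mm and its near (−x) edge is 1469 mm from the wall's −x end. The opening passes through the full wall thickness.


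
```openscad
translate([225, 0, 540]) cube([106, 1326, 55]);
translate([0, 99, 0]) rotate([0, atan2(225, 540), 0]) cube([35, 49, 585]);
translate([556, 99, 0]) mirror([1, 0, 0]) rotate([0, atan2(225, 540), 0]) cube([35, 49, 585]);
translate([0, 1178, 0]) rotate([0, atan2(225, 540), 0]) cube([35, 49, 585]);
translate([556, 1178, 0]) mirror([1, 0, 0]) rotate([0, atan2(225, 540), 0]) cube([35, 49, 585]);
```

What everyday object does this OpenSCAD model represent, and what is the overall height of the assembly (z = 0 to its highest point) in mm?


A sawhorse. The overall height is 595 mm.

A beam across two mirrored pairs of raked legs — a sawhorse. The beam's underside is at z = 540 (matching the legs' vertical rise in atan2(225, 540)) and the beam is 55 mm tall, so its top is at 540 + 55 = 595 mm. The raked legs top out at the beam's underside, so that is the highest point.


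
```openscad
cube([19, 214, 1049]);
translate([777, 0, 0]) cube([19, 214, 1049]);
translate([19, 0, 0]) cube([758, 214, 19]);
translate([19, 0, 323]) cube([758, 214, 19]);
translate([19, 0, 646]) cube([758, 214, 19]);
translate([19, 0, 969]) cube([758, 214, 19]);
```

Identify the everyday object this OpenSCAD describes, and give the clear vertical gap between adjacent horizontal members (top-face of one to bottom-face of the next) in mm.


A bookshelf. The clear shelf gap is 304 mm.

Two tall side panels with 4 horizontal boards between them — a bookshelf. The first two shelf undersides are at z = 0 and z = 323; with shelf thickness 19, the clear gap is 323 − 0 − 19 = 304 mm.


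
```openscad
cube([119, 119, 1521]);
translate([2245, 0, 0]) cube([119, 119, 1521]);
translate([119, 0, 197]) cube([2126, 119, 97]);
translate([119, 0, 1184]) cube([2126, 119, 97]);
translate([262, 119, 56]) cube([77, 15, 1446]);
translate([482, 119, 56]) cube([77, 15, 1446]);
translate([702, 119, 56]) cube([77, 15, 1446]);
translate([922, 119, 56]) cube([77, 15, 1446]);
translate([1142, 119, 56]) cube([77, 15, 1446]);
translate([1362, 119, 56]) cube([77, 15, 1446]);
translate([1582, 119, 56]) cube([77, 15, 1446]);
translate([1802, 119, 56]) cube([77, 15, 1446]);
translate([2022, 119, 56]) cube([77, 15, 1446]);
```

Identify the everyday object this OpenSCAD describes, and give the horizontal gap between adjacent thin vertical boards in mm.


A fence section. The picket gap is 143 mm.

Two posts, two rails, 9 pickets — a fence section. Span 2126 mm holds 9 pickets of 77 mm with 10 equal gaps: ⌊(2126 − 9·77) / 10⌋ = 143 mm.


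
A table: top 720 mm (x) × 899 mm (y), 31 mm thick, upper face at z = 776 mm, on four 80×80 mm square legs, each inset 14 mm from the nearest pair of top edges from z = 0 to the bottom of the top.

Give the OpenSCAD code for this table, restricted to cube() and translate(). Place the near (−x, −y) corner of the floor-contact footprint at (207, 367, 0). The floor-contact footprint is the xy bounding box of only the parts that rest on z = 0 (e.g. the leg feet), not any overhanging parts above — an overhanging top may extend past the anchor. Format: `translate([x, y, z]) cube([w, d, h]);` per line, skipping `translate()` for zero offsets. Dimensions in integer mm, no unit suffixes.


translate([193, 353, 745]) cube([720, 899, 31]);
translate([207, 367, 0]) cube([80, 80, 745]);
translate([819, 367, 0]) cube([80, 80, 745]);
translate([207, 1158, 0]) cube([80, 80, 745]);
translate([819, 1158, 0]) cube([80, 80, 745]);


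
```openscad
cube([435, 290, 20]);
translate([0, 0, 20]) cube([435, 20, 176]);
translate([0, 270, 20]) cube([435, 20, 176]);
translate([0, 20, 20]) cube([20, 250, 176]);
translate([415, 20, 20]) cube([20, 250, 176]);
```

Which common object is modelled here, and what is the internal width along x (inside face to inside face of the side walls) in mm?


An open box. The internal width is 395 mm.

A 435×290 base slab with four walls standing on it — an open box. The base is 435 mm wide and the walls are 20 mm thick, so the internal width is 435 − 2 × 20 = 395 mm.


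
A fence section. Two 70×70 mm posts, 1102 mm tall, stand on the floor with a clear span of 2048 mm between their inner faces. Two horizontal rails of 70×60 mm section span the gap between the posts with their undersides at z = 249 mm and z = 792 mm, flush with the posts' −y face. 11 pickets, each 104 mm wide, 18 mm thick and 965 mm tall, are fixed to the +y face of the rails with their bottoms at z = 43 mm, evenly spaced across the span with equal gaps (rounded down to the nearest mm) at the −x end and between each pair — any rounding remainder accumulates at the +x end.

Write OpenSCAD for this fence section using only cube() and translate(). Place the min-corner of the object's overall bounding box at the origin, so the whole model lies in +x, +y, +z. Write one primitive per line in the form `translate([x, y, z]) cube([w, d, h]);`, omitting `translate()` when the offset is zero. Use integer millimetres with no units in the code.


cube([70, 70, 1102]);
translate([2118, 0, 0]) cube([70, 70, 1102]);
translate([70, 0, 249]) cube([2048, 70, 60]);
translate([70, 0, 792]) cube([2048, 70, 60]);
translate([145, 70, 43]) cube([104, 18, 965]);
translate([324, 70, 43]) cube([104, 18, 965]);
translate([503, 70, 43]) cube([104, 18, 965]);
translate([682, 70, 43]) cube([104, 18, 965]);
translate([861, 70, 43]) cube([104, 18, 965]);
translate([1040, 70, 43]) cube([104, 18, 965]);
translate([1219, 70, 43]) cube([104, 18, 965]);
translate([1398, 70, 43]) cube([104, 18, 965]);
translate([1577, 70, 43]) cube([104, 18, 965]);
translate([1756, 70, 43]) cube([104, 18, 965]);
translate([1935, 70, 43]) cube([104, 18, 965]);


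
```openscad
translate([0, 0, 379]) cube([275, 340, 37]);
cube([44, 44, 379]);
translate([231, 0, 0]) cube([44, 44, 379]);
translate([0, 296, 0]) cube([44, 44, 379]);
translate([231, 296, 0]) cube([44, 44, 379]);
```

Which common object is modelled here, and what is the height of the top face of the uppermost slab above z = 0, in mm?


A stool. The seat height is 416 mm.

A 275×340×37 slab at z = 379 on four corner posts — a stool. The seat top is 379 + 37 = 416 mm.


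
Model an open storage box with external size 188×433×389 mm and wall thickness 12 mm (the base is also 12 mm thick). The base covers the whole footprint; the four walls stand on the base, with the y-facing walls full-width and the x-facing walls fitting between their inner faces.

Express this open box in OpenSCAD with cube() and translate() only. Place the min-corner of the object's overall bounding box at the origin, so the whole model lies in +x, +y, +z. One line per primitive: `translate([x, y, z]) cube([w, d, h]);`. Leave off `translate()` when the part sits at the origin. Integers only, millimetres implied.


cube([188, 433, 12]);
translate([0, 0, 12]) cube([188, 12, 377]);
translate([0, 421, 12]) cube([188, 12, 377]);
translate([0, 12, 12]) cube([12, 409, 377]);
translate([176, 12, 12]) cube([12, 409, 377]);


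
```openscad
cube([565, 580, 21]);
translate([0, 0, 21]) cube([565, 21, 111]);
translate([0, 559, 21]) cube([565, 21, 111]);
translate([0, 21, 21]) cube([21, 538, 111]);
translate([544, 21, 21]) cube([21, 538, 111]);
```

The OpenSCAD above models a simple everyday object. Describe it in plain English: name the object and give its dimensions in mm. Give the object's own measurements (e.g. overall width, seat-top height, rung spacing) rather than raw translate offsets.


An open-topped rectangular box: outside dimensions 565×580×132 mm, with a uniform wall and base thickness of 21 mm. The base is a full 565×580 slab on the floor; four walls sit on top of the base. The front and back walls (the −y and +y sides) span the full width; the two side walls fit between them.


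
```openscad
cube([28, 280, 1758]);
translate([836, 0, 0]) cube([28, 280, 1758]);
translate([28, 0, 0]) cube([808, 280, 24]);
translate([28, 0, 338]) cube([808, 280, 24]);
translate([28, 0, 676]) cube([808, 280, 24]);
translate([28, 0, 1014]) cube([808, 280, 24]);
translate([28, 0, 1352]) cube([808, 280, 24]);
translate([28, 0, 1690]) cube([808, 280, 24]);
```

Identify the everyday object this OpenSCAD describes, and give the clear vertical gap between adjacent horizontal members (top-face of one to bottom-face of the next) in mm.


A bookshelf. The clear shelf gap is 314 mm.

Two tall side panels with 6 horizontal boards between them — a bookshelf. The first two shelf undersides are at z = 0 and z = 338; with shelf thickness 24, the clear gap is 338 − 0 − 24 = 314 mm.


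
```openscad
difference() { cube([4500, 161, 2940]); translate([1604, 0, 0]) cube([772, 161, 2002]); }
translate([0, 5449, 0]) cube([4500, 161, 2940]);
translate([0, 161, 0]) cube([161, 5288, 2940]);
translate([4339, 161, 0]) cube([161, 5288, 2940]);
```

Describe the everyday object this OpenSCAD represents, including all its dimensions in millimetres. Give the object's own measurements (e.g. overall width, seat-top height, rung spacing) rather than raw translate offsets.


A single room: four walls, each 2940 mm tall and 161 mm thick, enclosing an outside footprint 4500×5610 mm (x × y), no floor or roof. The front and back walls (−y and +y sides) run the full x-width; the side walls fit between their inner faces. A door opening 772 mm wide and 2002 mm tall is cut through the front wall from the floor up, its −x edge 1604 mm from the wall's −x end.


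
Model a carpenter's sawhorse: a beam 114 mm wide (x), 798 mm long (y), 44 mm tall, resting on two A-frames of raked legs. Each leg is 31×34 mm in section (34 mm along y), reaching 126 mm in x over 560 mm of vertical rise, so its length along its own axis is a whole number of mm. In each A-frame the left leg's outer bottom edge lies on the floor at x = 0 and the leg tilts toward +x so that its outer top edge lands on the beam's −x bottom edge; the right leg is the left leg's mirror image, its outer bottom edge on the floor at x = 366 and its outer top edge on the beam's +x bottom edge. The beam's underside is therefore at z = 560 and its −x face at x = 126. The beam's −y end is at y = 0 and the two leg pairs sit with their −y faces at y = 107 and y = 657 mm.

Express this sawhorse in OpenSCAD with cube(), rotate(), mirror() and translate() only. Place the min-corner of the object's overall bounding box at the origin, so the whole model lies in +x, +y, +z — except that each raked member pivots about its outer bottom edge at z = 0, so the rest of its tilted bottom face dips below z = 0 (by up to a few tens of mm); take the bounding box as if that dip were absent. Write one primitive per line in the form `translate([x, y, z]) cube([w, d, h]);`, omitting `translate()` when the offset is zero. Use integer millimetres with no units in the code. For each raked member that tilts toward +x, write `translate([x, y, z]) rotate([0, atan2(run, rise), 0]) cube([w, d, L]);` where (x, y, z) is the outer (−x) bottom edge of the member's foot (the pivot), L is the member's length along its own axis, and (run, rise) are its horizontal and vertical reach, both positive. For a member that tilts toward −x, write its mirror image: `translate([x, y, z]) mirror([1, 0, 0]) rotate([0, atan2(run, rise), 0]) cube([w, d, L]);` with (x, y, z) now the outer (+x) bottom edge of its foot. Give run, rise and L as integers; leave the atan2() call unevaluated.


translate([126, 0, 560]) cube([114, 798, 44]);
translate([0, 107, 0]) rotate([0, atan2(126, 560), 0]) cube([31, 34, 574]);
translate([366, 107, 0]) mirror([1, 0, 0]) rotate([0, atan2(126, 560), 0]) cube([31, 34, 574]);
translate([0, 657, 0]) rotate([0, atan2(126, 560), 0]) cube([31, 34, 574]);
translate([366, 657, 0]) mirror([1, 0, 0]) rotate([0, atan2(126, 560), 0]) cube([31, 34, 574]);
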